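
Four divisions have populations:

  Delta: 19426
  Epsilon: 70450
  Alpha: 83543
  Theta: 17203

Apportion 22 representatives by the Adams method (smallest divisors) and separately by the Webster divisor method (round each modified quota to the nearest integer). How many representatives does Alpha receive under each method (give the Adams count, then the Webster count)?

9 and 10

Adams: Delta 3, Epsilon 8, Alpha 9, Theta 2.
Webster: Delta 2, Epsilon 8, Alpha 10, Theta 2.
Alpha gets 9 under Adams and 10 under Webster.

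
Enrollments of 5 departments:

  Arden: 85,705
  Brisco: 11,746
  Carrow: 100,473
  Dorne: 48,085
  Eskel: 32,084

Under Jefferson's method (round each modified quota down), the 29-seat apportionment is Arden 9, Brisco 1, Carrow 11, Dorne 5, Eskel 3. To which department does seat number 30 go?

Priority for the next seat is population ÷ (current seats + 1).
Priorities: Arden 8570.500, Brisco 5873.000, Carrow 8372.750, Dorne 8014.167, Eskel 8021.000.
Highest priority: Arden.

Arden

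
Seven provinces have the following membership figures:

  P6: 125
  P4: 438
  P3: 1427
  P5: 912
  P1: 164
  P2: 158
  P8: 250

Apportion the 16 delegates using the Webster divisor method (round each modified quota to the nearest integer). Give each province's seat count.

Standard divisor 3474/16 ≈ 217.125; standard quotas: P6 0.576, P4 2.017, P3 6.572, P5 4.200, P1 0.755, P2 0.728, P8 1.151.
Rounding to the nearest integer gives 1, 2, 7, 4, 1, 1, 1 = 17 seats, so the divisor must be adjusted.
With modified divisor 230: modified quotas P6 0.543, P4 1.904, P3 6.204, P5 3.965, P1 0.713, P2 0.687, P8 1.087.
Rounding to the nearest integer: P6 1, P4 2, P3 6, P5 4, P1 1, P2 1, P8 1 (total 16).

P6=1, P4=2, P3=6, P5=4, P1=1, P2=1, P8=1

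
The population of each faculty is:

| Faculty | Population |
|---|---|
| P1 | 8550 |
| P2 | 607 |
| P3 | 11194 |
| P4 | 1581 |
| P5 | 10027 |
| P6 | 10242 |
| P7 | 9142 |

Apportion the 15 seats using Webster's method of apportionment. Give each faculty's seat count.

Standard divisor 51343/15 ≈ 3422.867; standard quotas: P1 2.498, P2 0.177, P3 3.270, P4 0.462, P5 2.929, P6 2.992, P7 2.671.
Rounding to the nearest integer gives 2, 0, 3, 0, 3, 3, 3 = 14 seats, so the divisor must be adjusted.
With modified divisor 3300: modified quotas P1 2.591, P2 0.184, P3 3.392, P4 0.479, P5 3.038, P6 3.104, P7 2.770.
Rounding to the nearest integer: P1 3, P2 0, P3 3, P4 0, P5 3, P6 3, P7 3 (total 15).

P1 3, P2 0, P3 3, P4 0, P5 3, P6 3, P7 3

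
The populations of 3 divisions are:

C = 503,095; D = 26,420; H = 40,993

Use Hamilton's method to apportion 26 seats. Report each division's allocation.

C=23; D=1; H=2

The standard divisor is 570508/26 ≈ 21942.615.
Standard quotas: C 22.9278, D 1.2040, H 1.8682.
Lower quotas: C 22, D 1, H 1 (sum 24, leaving 2 seats).
Remainders in descending order: C 0.9278, H 0.8682, D 0.2040.
The surplus seats go to C, H.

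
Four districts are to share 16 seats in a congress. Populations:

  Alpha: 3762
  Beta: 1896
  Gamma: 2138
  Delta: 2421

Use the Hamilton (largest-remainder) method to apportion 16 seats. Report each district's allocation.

Alpha 6, Beta 3, Gamma 3, Delta 4

The standard divisor is 10217/16 ≈ 638.562.
Standard quotas: Alpha 5.891, Beta 2.969, Gamma 3.348, Delta 3.791.
Lower quotas: Alpha 5, Beta 2, Gamma 3, Delta 3 (sum 13, leaving 3 seats).
Remainders in descending order: Beta 0.969, Alpha 0.891, Delta 0.791, Gamma 0.348.
The surplus seats go to Beta, Alpha, Delta.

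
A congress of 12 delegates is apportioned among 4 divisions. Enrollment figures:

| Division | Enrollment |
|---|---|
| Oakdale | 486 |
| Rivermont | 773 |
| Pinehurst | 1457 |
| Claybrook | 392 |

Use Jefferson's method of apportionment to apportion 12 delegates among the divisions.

Oakdale: 2, Rivermont: 3, Pinehurst: 6, Claybrook: 1

Standard divisor 3108/12 ≈ 259; standard quotas: Oakdale 1.876, Rivermont 2.985, Pinehurst 5.625, Claybrook 1.514.
Rounding down gives 1, 2, 5, 1 = 9 seats, so the divisor must be adjusted.
With modified divisor 230: modified quotas Oakdale 2.113, Rivermont 3.361, Pinehurst 6.335, Claybrook 1.704.
Rounding down: Oakdale 2, Rivermont 3, Pinehurst 6, Claybrook 1 (total 12).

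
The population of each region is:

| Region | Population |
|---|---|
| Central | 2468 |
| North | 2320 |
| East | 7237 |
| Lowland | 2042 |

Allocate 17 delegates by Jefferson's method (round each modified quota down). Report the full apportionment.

Standard divisor 14067/17 ≈ 827.471; standard quotas: Central 2.983, North 2.804, East 8.746, Lowland 2.468.
Rounding down gives 2, 2, 8, 2 = 14 seats, so the divisor must be adjusted.
With modified divisor 750: modified quotas Central 3.291, North 3.093, East 9.649, Lowland 2.723.
Rounding down: Central 3, North 3, East 9, Lowland 2 (total 17).

Central=3, North=3, East=9, Lowland=2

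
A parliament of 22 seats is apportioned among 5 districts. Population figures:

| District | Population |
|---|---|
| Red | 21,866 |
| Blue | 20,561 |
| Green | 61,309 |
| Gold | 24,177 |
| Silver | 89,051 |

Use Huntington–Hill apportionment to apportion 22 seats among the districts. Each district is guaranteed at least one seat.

With divisor 9665: modified quotas Red 2.262, Blue 2.127, Green 6.343, Gold 2.502, Silver 9.214.
Geometric-mean thresholds: Red √(2·3)=2.449, Blue √(2·3)=2.449, Green √(6·7)=6.481, Gold √(2·3)=2.449, Silver √(9·10)=9.487.
Each quota rounded against its threshold gives Red 2, Blue 2, Green 6, Gold 3, Silver 9 (total 22).

Red 2; Blue 2; Green 6; Gold 3; Silver 9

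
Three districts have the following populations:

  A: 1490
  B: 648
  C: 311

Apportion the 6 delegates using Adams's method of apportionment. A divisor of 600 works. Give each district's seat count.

A: 3, B: 2, C: 1

With modified divisor 600: modified quotas A 2.483, B 1.080, C 0.518.
Rounding up: A 3, B 2, C 1 (total 6).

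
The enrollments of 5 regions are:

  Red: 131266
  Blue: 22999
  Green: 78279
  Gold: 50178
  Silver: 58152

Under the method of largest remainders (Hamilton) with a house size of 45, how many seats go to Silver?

8

The standard divisor is 340874/45 ≈ 7574.978.
Standard quotas: Red 17.3289, Blue 3.0362, Green 10.3339, Gold 6.6242, Silver 7.6769.
Lower quotas: Red 17, Blue 3, Green 10, Gold 6, Silver 7 (sum 43, leaving 2 seats).
Remainders in descending order: Silver 0.6769, Gold 0.6242, Green 0.3339, Red 0.3289, Blue 0.0362.
The surplus seats go to Silver, Gold.
Silver receives 8.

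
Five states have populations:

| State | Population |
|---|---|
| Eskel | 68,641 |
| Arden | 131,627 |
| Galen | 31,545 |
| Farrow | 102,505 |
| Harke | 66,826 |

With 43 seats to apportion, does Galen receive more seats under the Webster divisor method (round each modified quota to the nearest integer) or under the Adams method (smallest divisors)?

Adams

Webster: Eskel 8, Arden 14, Galen 3, Farrow 11, Harke 7.
Adams: Eskel 7, Arden 14, Galen 4, Farrow 11, Harke 7.
Galen gets 3 under Webster and 4 under Adams.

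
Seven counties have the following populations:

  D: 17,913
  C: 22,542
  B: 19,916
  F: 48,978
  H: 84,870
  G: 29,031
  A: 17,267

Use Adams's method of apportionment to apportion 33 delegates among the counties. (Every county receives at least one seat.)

Standard divisor 240517/33 ≈ 7288.394; standard quotas: D 2.458, C 3.093, B 2.733, F 6.720, H 11.645, G 3.983, A 2.369.
Rounding up gives 3, 4, 3, 7, 12, 4, 3 = 36 seats, so the divisor must be adjusted.
With modified divisor 8300: modified quotas D 2.158, C 2.716, B 2.400, F 5.901, H 10.225, G 3.498, A 2.080.
Rounding up: D 3, C 3, B 3, F 6, H 11, G 4, A 3 (total 33).

D: 3; C: 3; B: 3; F: 6; H: 11; G: 4; A: 3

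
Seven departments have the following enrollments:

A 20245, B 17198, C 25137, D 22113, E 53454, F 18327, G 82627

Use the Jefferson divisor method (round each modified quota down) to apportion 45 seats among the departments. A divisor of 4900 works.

A=4; B=3; C=5; D=4; E=10; F=3; G=16

With modified divisor 4900: modified quotas A 4.132, B 3.510, C 5.130, D 4.513, E 10.909, F 3.740, G 16.863.
Rounding down: A 4, B 3, C 5, D 4, E 10, F 3, G 16 (total 45).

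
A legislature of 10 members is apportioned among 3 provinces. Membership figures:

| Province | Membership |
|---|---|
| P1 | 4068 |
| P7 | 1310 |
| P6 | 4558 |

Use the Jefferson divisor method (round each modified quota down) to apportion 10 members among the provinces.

Standard divisor 9936/10 ≈ 993.6; standard quotas: P1 4.094, P7 1.318, P6 4.587.
Rounding down gives 4, 1, 4 = 9 seats, so the divisor must be adjusted.
With modified divisor 900: modified quotas P1 4.520, P7 1.456, P6 5.064.
Rounding down: P1 4, P7 1, P6 5 (total 10).

P1: 4, P7: 1, P6: 5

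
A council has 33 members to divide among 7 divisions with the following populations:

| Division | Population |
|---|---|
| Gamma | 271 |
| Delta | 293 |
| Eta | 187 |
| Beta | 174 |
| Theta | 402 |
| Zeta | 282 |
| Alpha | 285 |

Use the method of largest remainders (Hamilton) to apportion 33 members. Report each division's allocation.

Standard divisor: 1894 ÷ 33 ≈ 57.394.
Standard quotas: Gamma 4.722, Delta 5.105, Eta 3.258, Beta 3.032, Theta 7.004, Zeta 4.913, Alpha 4.966.
Lower quotas: Gamma 4, Delta 5, Eta 3, Beta 3, Theta 7, Zeta 4, Alpha 4 (sum 30, leaving 3 seats).
Remainders in descending order: Alpha 0.966, Zeta 0.913, Gamma 0.722, Eta 0.258, Delta 0.105, Beta 0.032, Theta 0.004.
The surplus seats go to Alpha, Zeta, Gamma.

Gamma=5, Delta=5, Eta=3, Beta=3, Theta=7, Zeta=5, Alpha=5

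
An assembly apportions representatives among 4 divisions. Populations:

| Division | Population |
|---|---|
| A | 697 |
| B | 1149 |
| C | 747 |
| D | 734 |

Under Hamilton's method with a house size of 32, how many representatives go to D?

Standard divisor: 3327 ÷ 32 ≈ 103.969.
Standard quotas: A 6.704, B 11.051, C 7.185, D 7.060.
Lower quotas: A 6, B 11, C 7, D 7 (sum 31, leaving 1 seat).
Remainders in descending order: A 0.704, C 0.185, D 0.060, B 0.051.
The surplus seat goes to A.
D receives 7.

7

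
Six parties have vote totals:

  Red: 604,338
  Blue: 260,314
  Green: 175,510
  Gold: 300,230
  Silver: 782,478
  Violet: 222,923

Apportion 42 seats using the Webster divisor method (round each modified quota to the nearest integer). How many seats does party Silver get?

Standard divisor 2345793/42 ≈ 55852.214; standard quotas: Red 10.820, Blue 4.661, Green 3.142, Gold 5.375, Silver 14.010, Violet 3.991.
Rounding to the nearest integer gives Red 11, Blue 5, Green 3, Gold 5, Silver 14, Violet 4 — total 42, matching the house size, so no adjustment is needed.
Silver receives 14.

14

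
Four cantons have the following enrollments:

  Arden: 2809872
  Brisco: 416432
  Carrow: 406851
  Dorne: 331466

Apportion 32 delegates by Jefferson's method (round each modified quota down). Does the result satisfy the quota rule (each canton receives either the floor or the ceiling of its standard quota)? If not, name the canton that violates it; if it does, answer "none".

Standard quotas: Arden 22.680, Brisco 3.361, Carrow 3.284, Dorne 2.675.
Jefferson allocation: Arden 24, Brisco 3, Carrow 3, Dorne 2.
Arden has quota 22.680 (lower 22, upper 23) but receives 24 — outside the quota interval.

Arden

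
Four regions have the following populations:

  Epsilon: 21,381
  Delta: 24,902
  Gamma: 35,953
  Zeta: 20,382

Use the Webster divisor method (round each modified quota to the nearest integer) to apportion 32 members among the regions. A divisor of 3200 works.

Epsilon 7, Delta 8, Gamma 11, Zeta 6

With modified divisor 3200: modified quotas Epsilon 6.682, Delta 7.782, Gamma 11.235, Zeta 6.369.
Rounding to the nearest integer: Epsilon 7, Delta 8, Gamma 11, Zeta 6 (total 32).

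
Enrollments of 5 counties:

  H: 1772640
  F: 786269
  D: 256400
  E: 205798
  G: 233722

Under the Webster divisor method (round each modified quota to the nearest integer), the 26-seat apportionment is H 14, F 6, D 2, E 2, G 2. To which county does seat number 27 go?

H

Priority for the next seat is population ÷ (current seats + 0.5).
Priorities: H 122251.034, F 120964.462, D 102560.000, E 82319.200, G 93488.800.
Highest priority: H.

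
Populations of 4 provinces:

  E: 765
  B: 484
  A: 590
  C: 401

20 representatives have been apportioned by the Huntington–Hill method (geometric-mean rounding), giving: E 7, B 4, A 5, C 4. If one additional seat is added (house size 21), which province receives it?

Priority for the next seat is population ÷ (√(s·(s+1))).
Priorities: E 102.227, B 108.226, A 107.719, C 89.666.
Highest priority: B.

B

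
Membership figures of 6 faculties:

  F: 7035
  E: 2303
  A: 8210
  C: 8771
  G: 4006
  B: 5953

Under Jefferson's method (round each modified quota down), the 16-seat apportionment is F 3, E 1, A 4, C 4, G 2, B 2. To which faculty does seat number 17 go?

B

Priority for the next seat is population ÷ (current seats + 1).
Priorities: F 1758.750, E 1151.500, A 1642.000, C 1754.200, G 1335.333, B 1984.333.
Highest priority: B.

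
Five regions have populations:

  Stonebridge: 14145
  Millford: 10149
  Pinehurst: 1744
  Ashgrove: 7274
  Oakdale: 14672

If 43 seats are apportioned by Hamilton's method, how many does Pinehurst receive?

Standard divisor: 47984 ÷ 43 ≈ 1115.907.
Standard quotas: Stonebridge 12.6758, Millford 9.0948, Pinehurst 1.5629, Ashgrove 6.5185, Oakdale 13.1480.
Lower quotas: Stonebridge 12, Millford 9, Pinehurst 1, Ashgrove 6, Oakdale 13 (sum 41, leaving 2 seats).
Remainders in descending order: Stonebridge 0.6758, Pinehurst 0.5629, Ashgrove 0.5185, Oakdale 0.1480, Millford 0.0948.
The surplus seats go to Stonebridge, Pinehurst.
Pinehurst receives 2.

2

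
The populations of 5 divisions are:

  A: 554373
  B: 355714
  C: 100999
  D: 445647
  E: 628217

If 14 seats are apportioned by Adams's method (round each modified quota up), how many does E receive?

Standard divisor 2084950/14 ≈ 148925; standard quotas: A 3.722, B 2.389, C 0.678, D 2.992, E 4.218.
Rounding up gives 4, 3, 1, 3, 5 = 16 seats, so the divisor must be adjusted.
With modified divisor 181300: modified quotas A 3.058, B 1.962, C 0.557, D 2.458, E 3.465.
Rounding up: A 4, B 2, C 1, D 3, E 4 (total 14).
E receives 4.

4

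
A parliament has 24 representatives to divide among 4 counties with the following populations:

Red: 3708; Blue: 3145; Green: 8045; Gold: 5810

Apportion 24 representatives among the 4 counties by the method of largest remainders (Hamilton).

Total 20708; standard divisor 20708/24 ≈ 862.833.
Standard quotas: Red 4.2975, Blue 3.6450, Green 9.3239, Gold 6.7336.
Lower quotas: Red 4, Blue 3, Green 9, Gold 6 (sum 22, leaving 2 seats).
Remainders in descending order: Gold 0.7336, Blue 0.6450, Green 0.3239, Red 0.2975.
Largest remainders: Gold, Blue receive the extra seats.

Red: 4, Blue: 4, Green: 9, Gold: 7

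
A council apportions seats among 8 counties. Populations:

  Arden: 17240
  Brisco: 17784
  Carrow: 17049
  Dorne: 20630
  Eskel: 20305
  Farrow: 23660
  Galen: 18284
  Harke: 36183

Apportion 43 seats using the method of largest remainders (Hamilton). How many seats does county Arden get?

4

Total 171135; standard divisor 171135/43 ≈ 3979.884.
Standard quotas: Arden 4.3318, Brisco 4.4685, Carrow 4.2838, Dorne 5.1836, Eskel 5.1019, Farrow 5.9449, Galen 4.5941, Harke 9.0915.
Lower quotas: Arden 4, Brisco 4, Carrow 4, Dorne 5, Eskel 5, Farrow 5, Galen 4, Harke 9 (sum 40, leaving 3 seats).
Remainders in descending order: Farrow 0.9449, Galen 0.5941, Brisco 0.4685, Arden 0.3318, Carrow 0.2838, Dorne 0.1836, Eskel 0.1019, Harke 0.0915.
Largest remainders: Farrow, Galen, Brisco receive the extra seats.
Arden receives 4.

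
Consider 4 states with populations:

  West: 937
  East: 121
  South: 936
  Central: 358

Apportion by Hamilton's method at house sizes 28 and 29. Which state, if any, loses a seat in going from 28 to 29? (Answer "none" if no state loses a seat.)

East

At 28 seats: West 11, East 2, South 11, Central 4.
At 29 seats: West 12, East 1, South 12, Central 4.
East drops from 2 to 1.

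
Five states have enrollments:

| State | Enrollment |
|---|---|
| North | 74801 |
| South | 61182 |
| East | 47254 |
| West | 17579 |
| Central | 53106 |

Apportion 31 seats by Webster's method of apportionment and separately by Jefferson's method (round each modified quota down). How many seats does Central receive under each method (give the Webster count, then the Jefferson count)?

7 and 6

Webster: North 9, South 7, East 6, West 2, Central 7.
Jefferson: North 9, South 8, East 6, West 2, Central 6.
Central gets 7 under Webster and 6 under Jefferson.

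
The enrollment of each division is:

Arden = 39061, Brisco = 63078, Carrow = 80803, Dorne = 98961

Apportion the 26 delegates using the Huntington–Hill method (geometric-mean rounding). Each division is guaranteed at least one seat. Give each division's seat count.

Arden 4, Brisco 6, Carrow 7, Dorne 9

With divisor 11037: modified quotas Arden 3.539, Brisco 5.715, Carrow 7.321, Dorne 8.966.
Geometric-mean thresholds: Arden √(3·4)=3.464, Brisco √(5·6)=5.477, Carrow √(7·8)=7.483, Dorne √(8·9)=8.485.
Each quota rounded against its threshold gives Arden 4, Brisco 6, Carrow 7, Dorne 9 (total 26).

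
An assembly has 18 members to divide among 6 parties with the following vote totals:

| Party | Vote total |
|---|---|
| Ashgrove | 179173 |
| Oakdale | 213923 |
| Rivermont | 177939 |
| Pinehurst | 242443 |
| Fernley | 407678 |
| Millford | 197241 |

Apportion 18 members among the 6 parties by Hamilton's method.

Total 1418397; standard divisor 1418397/18 ≈ 78799.833.
Standard quotas: Ashgrove 2.2738, Oakdale 2.7148, Rivermont 2.2581, Pinehurst 3.0767, Fernley 5.1736, Millford 2.5031.
Lower quotas: Ashgrove 2, Oakdale 2, Rivermont 2, Pinehurst 3, Fernley 5, Millford 2 (sum 16, leaving 2 seats).
Remainders in descending order: Oakdale 0.7148, Millford 0.5031, Ashgrove 0.2738, Rivermont 0.2581, Fernley 0.1736, Pinehurst 0.0767.
The surplus seats go to Oakdale, Millford.

Ashgrove=2, Oakdale=3, Rivermont=2, Pinehurst=3, Fernley=5, Millford=3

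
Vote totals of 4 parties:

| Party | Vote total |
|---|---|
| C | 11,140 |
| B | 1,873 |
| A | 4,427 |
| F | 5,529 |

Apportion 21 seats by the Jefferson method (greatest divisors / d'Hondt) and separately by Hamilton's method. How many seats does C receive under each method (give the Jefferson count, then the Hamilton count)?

11 and 10

Jefferson: C 11, B 1, A 4, F 5.
Hamilton: C 10, B 2, A 4, F 5.
C gets 11 under Jefferson and 10 under Hamilton.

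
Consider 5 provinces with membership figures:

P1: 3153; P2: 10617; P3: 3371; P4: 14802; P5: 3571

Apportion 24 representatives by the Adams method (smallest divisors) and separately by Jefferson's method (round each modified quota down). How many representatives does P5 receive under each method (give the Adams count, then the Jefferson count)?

Adams: P1 2, P2 7, P3 3, P4 9, P5 3.
Jefferson: P1 2, P2 7, P3 2, P4 11, P5 2.
P5 gets 3 under Adams and 2 under Jefferson.

3 and 2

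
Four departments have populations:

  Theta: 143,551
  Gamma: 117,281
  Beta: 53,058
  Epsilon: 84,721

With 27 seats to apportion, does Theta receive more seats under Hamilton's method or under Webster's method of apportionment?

Hamilton

Hamilton: Theta 10, Gamma 8, Beta 3, Epsilon 6.
Webster: Theta 9, Gamma 8, Beta 4, Epsilon 6.
Theta gets 10 under Hamilton and 9 under Webster.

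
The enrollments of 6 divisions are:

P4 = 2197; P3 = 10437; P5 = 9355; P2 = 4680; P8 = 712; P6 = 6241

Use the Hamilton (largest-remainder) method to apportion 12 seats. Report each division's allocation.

Total 33622; standard divisor 33622/12 ≈ 2801.833.
Standard quotas: P4 0.7841, P3 3.7251, P5 3.3389, P2 1.6703, P8 0.2541, P6 2.2275.
Lower quotas: P4 0, P3 3, P5 3, P2 1, P8 0, P6 2 (sum 9, leaving 3 seats).
Remainders in descending order: P4 0.7841, P3 0.7251, P2 0.6703, P5 0.3389, P8 0.2541, P6 0.2275.
Largest remainders: P4, P3, P2 receive the extra seats.

P4 1, P3 4, P5 3, P2 2, P8 0, P6 2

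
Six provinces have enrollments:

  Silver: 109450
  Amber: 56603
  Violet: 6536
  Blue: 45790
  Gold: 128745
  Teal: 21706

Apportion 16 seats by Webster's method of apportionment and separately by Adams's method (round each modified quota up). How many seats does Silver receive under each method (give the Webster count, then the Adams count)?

5 and 4

Webster: Silver 5, Amber 2, Violet 0, Blue 2, Gold 6, Teal 1.
Adams: Silver 4, Amber 3, Violet 1, Blue 2, Gold 5, Teal 1.
Silver gets 5 under Webster and 4 under Adams.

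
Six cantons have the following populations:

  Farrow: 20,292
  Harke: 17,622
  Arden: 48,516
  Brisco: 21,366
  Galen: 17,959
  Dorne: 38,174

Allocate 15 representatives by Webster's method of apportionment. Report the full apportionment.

Standard divisor 163929/15 ≈ 10928.6; standard quotas: Farrow 1.857, Harke 1.612, Arden 4.439, Brisco 1.955, Galen 1.643, Dorne 3.493.
Rounding to the nearest integer gives Farrow 2, Harke 2, Arden 4, Brisco 2, Galen 2, Dorne 3 — total 15, matching the house size, so no adjustment is needed.

Farrow 2, Harke 2, Arden 4, Brisco 2, Galen 2, Dorne 3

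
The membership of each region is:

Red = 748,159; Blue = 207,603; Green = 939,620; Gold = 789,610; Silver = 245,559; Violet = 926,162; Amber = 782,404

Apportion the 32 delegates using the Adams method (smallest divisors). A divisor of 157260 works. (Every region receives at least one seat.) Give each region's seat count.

With modified divisor 157260: modified quotas Red 4.757, Blue 1.320, Green 5.975, Gold 5.021, Silver 1.561, Violet 5.889, Amber 4.975.
Rounding up: Red 5, Blue 2, Green 6, Gold 6, Silver 2, Violet 6, Amber 5 (total 32).

Red=5, Blue=2, Green=6, Gold=6, Silver=2, Violet=6, Amber=5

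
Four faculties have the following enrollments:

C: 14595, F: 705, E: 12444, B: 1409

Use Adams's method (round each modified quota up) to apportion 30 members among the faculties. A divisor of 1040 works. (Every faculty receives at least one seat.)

With modified divisor 1040: modified quotas C 14.034, F 0.678, E 11.965, B 1.355.
Rounding up: C 15, F 1, E 12, B 2 (total 30).

C=15, F=1, E=12, B=2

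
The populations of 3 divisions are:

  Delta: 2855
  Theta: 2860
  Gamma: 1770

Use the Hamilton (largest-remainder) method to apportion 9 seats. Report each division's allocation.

Delta=3, Theta=4, Gamma=2

Standard divisor: 7485 ÷ 9 ≈ 831.667.
Standard quotas: Delta 3.433, Theta 3.439, Gamma 2.128.
Lower quotas: Delta 3, Theta 3, Gamma 2 (sum 8, leaving 1 seat).
Remainders in descending order: Theta 0.439, Delta 0.433, Gamma 0.128.
Largest remainder: Theta receives the extra seat.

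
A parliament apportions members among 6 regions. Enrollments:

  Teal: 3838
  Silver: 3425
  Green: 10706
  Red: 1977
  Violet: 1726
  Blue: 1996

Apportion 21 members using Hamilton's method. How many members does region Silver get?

3

The standard divisor is 23668/21 ≈ 1127.048.
Standard quotas: Teal 3.4054, Silver 3.0389, Green 9.4992, Red 1.7541, Violet 1.5314, Blue 1.7710.
Lower quotas: Teal 3, Silver 3, Green 9, Red 1, Violet 1, Blue 1 (sum 18, leaving 3 seats).
Remainders in descending order: Blue 0.7710, Red 0.7541, Violet 0.5314, Green 0.4992, Teal 0.4054, Silver 0.0389.
Largest remainders: Blue, Red, Violet receive the extra seats.
Silver receives 3.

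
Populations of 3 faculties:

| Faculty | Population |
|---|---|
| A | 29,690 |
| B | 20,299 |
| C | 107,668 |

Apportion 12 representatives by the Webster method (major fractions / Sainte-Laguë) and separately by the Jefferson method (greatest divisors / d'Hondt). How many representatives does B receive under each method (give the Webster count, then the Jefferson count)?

Webster: A 2, B 2, C 8.
Jefferson: A 2, B 1, C 9.
B gets 2 under Webster and 1 under Jefferson.

2 and 1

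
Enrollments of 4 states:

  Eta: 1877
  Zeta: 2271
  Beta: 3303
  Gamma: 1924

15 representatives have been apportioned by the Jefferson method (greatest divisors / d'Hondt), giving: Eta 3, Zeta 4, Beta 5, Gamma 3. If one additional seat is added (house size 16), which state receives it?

Beta

Priority for the next seat is population ÷ (current seats + 1).
Priorities: Eta 469.250, Zeta 454.200, Beta 550.500, Gamma 481.000.
Highest priority: Beta.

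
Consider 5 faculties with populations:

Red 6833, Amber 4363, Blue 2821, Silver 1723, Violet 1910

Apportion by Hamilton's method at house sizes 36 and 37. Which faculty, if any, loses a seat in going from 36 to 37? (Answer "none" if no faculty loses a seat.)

At 36 seats: Red 14, Amber 9, Blue 6, Silver 3, Violet 4.
At 37 seats: Red 14, Amber 9, Blue 6, Silver 4, Violet 4.
No faculty's allocation decreased.

none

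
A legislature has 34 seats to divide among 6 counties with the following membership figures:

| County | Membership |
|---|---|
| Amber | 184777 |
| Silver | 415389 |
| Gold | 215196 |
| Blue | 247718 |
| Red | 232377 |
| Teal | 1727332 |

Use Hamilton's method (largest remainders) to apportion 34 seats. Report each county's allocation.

The standard divisor is 3022789/34 ≈ 88905.559.
Standard quotas: Amber 2.0784, Silver 4.6723, Gold 2.4205, Blue 2.7863, Red 2.6138, Teal 19.4288.
Lower quotas: Amber 2, Silver 4, Gold 2, Blue 2, Red 2, Teal 19 (sum 31, leaving 3 seats).
Remainders in descending order: Blue 0.7863, Silver 0.6723, Red 0.6138, Teal 0.4288, Gold 0.4205, Amber 0.0784.
Largest remainders: Blue, Silver, Red receive the extra seats.

Amber=2, Silver=5, Gold=2, Blue=3, Red=3, Teal=19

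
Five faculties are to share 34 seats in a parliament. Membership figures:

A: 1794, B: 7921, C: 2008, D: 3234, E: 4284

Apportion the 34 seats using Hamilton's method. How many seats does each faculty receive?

A: 3, B: 14, C: 3, D: 6, E: 8

Standard divisor: 19241 ÷ 34 ≈ 565.912.
Standard quotas: A 3.1701, B 13.9969, C 3.5483, D 5.7147, E 7.5701.
Lower quotas: A 3, B 13, C 3, D 5, E 7 (sum 31, leaving 3 seats).
Remainders in descending order: B 0.9969, D 0.7147, E 0.5701, C 0.5483, A 0.1701.
Largest remainders: B, D, E receive the extra seats.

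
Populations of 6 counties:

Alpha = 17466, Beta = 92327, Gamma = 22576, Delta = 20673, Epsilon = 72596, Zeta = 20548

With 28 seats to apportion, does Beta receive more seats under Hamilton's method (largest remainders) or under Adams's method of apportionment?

Hamilton

Hamilton: Alpha 2, Beta 11, Gamma 3, Delta 2, Epsilon 8, Zeta 2.
Adams: Alpha 2, Beta 9, Gamma 3, Delta 3, Epsilon 8, Zeta 3.
Beta gets 11 under Hamilton and 9 under Adams.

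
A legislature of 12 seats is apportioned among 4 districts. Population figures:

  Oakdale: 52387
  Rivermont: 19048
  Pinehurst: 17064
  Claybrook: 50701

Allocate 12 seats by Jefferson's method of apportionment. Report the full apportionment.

Oakdale 5; Rivermont 1; Pinehurst 1; Claybrook 5

Standard divisor 139200/12 ≈ 11600; standard quotas: Oakdale 4.516, Rivermont 1.642, Pinehurst 1.471, Claybrook 4.371.
Rounding down gives 4, 1, 1, 4 = 10 seats, so the divisor must be adjusted.
With modified divisor 9800: modified quotas Oakdale 5.346, Rivermont 1.944, Pinehurst 1.741, Claybrook 5.174.
Rounding down: Oakdale 5, Rivermont 1, Pinehurst 1, Claybrook 5 (total 12).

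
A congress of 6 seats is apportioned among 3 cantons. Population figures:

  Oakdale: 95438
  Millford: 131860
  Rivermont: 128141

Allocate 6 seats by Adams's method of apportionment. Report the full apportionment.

Oakdale 2, Millford 2, Rivermont 2

Standard divisor 355439/6 ≈ 59239.833; standard quotas: Oakdale 1.611, Millford 2.226, Rivermont 2.163.
Rounding up gives 2, 3, 3 = 8 seats, so the divisor must be adjusted.
With modified divisor 80700: modified quotas Oakdale 1.183, Millford 1.634, Rivermont 1.588.
Rounding up: Oakdale 2, Millford 2, Rivermont 2 (total 6).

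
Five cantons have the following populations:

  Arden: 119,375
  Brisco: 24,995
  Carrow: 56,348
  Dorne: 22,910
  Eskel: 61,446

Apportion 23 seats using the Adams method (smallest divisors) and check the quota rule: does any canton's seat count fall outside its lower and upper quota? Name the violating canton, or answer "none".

Standard quotas: Arden 9.631, Brisco 2.017, Carrow 4.546, Dorne 1.848, Eskel 4.958.
Adams allocation: Arden 9, Brisco 2, Carrow 5, Dorne 2, Eskel 5.
Every allocation lies between the lower and upper quota.

none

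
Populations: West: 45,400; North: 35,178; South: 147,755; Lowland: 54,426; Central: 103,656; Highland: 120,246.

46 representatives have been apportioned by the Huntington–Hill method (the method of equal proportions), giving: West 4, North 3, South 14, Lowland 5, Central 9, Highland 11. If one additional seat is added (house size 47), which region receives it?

Priority for the next seat is population ÷ (√(s·(s+1))).
Priorities: West 10151.749, North 10155.014, South 10196.064, Lowland 9936.783, Central 10926.302, Highland 10466.071.
Highest priority: Central.

Central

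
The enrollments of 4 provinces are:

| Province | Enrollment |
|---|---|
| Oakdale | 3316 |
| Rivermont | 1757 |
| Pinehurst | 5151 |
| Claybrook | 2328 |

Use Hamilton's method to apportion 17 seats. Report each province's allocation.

Oakdale: 5, Rivermont: 2, Pinehurst: 7, Claybrook: 3

Total 12552; standard divisor 12552/17 ≈ 738.353.
Standard quotas: Oakdale 4.4911, Rivermont 2.3796, Pinehurst 6.9763, Claybrook 3.1530.
Lower quotas: Oakdale 4, Rivermont 2, Pinehurst 6, Claybrook 3 (sum 15, leaving 2 seats).
Remainders in descending order: Pinehurst 0.9763, Oakdale 0.4911, Rivermont 0.3796, Claybrook 0.1530.
The surplus seats go to Pinehurst, Oakdale.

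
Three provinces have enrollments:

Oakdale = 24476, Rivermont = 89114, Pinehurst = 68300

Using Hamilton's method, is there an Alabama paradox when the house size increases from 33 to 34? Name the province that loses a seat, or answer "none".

At 33 seats: Oakdale 5, Rivermont 16, Pinehurst 12.
At 34 seats: Oakdale 4, Rivermont 17, Pinehurst 13.
Oakdale drops from 5 to 4.

Oakdale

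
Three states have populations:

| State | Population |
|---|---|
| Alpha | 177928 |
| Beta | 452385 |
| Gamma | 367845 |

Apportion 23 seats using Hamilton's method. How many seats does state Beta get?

The standard divisor is 998158/23 ≈ 43398.174.
Standard quotas: Alpha 4.0999, Beta 10.4241, Gamma 8.4760.
Lower quotas: Alpha 4, Beta 10, Gamma 8 (sum 22, leaving 1 seat).
Remainders in descending order: Gamma 0.4760, Beta 0.4241, Alpha 0.0999.
Largest remainder: Gamma receives the extra seat.
Beta receives 10.

10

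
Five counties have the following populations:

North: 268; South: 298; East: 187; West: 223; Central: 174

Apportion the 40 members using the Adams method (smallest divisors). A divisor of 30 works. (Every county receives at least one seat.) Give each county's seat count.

With modified divisor 30: modified quotas North 8.933, South 9.933, East 6.233, West 7.433, Central 5.800.
Rounding up: North 9, South 10, East 7, West 8, Central 6 (total 40).

North 9; South 10; East 7; West 8; Central 6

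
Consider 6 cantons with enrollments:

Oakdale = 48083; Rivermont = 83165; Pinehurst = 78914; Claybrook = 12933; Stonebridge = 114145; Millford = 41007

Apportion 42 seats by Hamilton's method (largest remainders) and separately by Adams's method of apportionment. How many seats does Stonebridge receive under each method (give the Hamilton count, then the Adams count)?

13 and 12

Hamilton: Oakdale 5, Rivermont 9, Pinehurst 9, Claybrook 1, Stonebridge 13, Millford 5.
Adams: Oakdale 5, Rivermont 9, Pinehurst 9, Claybrook 2, Stonebridge 12, Millford 5.
Stonebridge gets 13 under Hamilton and 12 under Adams.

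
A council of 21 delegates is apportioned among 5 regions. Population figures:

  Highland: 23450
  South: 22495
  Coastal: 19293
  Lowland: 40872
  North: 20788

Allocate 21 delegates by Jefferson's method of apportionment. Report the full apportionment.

Highland 4, South 4, Coastal 3, Lowland 7, North 3

Standard divisor 126898/21 ≈ 6042.762; standard quotas: Highland 3.881, South 3.723, Coastal 3.193, Lowland 6.764, North 3.440.
Rounding down gives 3, 3, 3, 6, 3 = 18 seats, so the divisor must be adjusted.
With modified divisor 5400: modified quotas Highland 4.343, South 4.166, Coastal 3.573, Lowland 7.569, North 3.850.
Rounding down: Highland 4, South 4, Coastal 3, Lowland 7, North 3 (total 21).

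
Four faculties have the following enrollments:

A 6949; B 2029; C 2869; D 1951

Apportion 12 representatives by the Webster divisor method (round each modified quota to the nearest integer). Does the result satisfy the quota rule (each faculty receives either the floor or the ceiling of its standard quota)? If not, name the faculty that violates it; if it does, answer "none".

none

Standard quotas: A 6.043, B 1.765, C 2.495, D 1.697.
Webster allocation: A 6, B 2, C 2, D 2.
Every allocation lies between the lower and upper quota.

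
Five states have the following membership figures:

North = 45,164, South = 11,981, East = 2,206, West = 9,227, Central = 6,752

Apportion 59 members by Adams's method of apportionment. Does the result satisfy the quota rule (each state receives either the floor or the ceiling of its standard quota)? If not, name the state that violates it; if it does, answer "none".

Standard quotas: North 35.373, South 9.384, East 1.728, West 7.227, Central 5.288.
Adams allocation: North 34, South 10, East 2, West 7, Central 6.
North has quota 35.373 (lower 35, upper 36) but receives 34 — outside the quota interval.

North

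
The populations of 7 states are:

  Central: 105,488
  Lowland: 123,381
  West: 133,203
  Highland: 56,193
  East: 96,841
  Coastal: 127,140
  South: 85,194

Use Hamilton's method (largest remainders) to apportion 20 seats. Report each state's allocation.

Central 3, Lowland 3, West 4, Highland 2, East 3, Coastal 3, South 2

Standard divisor: 727440 ÷ 20 = 36372.
Standard quotas: Central 2.9003, Lowland 3.3922, West 3.6622, Highland 1.5450, East 2.6625, Coastal 3.4955, South 2.3423.
Lower quotas: Central 2, Lowland 3, West 3, Highland 1, East 2, Coastal 3, South 2 (sum 16, leaving 4 seats).
Remainders in descending order: Central 0.9003, East 0.6625, West 0.6622, Highland 0.5450, Coastal 0.4955, Lowland 0.3922, South 0.3423.
Largest remainders: Central, East, West, Highland receive the extra seats.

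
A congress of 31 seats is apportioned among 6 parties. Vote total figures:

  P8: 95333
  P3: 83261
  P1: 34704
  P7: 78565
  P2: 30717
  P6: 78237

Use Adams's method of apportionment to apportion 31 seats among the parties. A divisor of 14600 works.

With modified divisor 14600: modified quotas P8 6.530, P3 5.703, P1 2.377, P7 5.381, P2 2.104, P6 5.359.
Rounding up: P8 7, P3 6, P1 3, P7 6, P2 3, P6 6 (total 31).

P8 7, P3 6, P1 3, P7 6, P2 3, P6 6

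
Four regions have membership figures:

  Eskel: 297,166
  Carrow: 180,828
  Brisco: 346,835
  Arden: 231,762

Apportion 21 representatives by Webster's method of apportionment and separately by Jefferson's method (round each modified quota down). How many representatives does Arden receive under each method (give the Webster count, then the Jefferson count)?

4 and 5

Webster: Eskel 6, Carrow 4, Brisco 7, Arden 4.
Jefferson: Eskel 6, Carrow 3, Brisco 7, Arden 5.
Arden gets 4 under Webster and 5 under Jefferson.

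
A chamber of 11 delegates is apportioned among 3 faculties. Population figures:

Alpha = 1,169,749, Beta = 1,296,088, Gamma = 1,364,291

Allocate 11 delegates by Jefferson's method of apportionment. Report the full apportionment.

Standard divisor 3830128/11 ≈ 348193.455; standard quotas: Alpha 3.359, Beta 3.722, Gamma 3.918.
Rounding down gives 3, 3, 3 = 9 seats, so the divisor must be adjusted.
With modified divisor 308200: modified quotas Alpha 3.795, Beta 4.205, Gamma 4.427.
Rounding down: Alpha 3, Beta 4, Gamma 4 (total 11).

Alpha 3, Beta 4, Gamma 4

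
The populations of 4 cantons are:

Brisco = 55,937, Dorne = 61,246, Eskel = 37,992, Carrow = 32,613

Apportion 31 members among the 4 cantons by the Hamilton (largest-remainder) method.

The standard divisor is 187788/31 ≈ 6057.677.
Standard quotas: Brisco 9.2341, Dorne 10.1105, Eskel 6.2717, Carrow 5.3837.
Lower quotas: Brisco 9, Dorne 10, Eskel 6, Carrow 5 (sum 30, leaving 1 seat).
Remainders in descending order: Carrow 0.3837, Eskel 0.2717, Brisco 0.2341, Dorne 0.1105.
Largest remainder: Carrow receives the extra seat.

Brisco 9, Dorne 10, Eskel 6, Carrow 6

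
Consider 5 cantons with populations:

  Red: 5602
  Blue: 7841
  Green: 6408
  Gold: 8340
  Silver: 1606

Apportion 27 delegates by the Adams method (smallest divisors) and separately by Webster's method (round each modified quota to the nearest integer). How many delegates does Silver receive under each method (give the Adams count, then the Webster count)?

Adams: Red 5, Blue 7, Green 6, Gold 7, Silver 2.
Webster: Red 5, Blue 7, Green 6, Gold 8, Silver 1.
Silver gets 2 under Adams and 1 under Webster.

2 and 1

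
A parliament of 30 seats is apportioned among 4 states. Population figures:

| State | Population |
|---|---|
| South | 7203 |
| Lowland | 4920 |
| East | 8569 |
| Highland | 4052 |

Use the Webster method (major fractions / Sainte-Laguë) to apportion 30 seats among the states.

South: 9; Lowland: 6; East: 10; Highland: 5

Standard divisor 24744/30 ≈ 824.8; standard quotas: South 8.733, Lowland 5.965, East 10.389, Highland 4.913.
Rounding to the nearest integer gives South 9, Lowland 6, East 10, Highland 5 — total 30, matching the house size, so no adjustment is needed.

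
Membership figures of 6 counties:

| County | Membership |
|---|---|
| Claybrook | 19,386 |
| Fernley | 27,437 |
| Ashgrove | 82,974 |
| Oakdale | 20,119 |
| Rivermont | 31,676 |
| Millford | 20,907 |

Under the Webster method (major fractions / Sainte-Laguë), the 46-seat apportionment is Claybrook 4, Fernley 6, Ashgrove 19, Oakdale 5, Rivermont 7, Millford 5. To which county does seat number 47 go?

Priority for the next seat is population ÷ (current seats + 0.5).
Priorities: Claybrook 4308.000, Fernley 4221.077, Ashgrove 4255.077, Oakdale 3658.000, Rivermont 4223.467, Millford 3801.273.
Highest priority: Claybrook.

Claybrook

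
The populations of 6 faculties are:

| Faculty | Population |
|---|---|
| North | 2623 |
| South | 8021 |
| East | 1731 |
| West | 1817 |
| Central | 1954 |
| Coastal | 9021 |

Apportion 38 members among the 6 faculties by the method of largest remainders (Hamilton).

North 4, South 12, East 2, West 3, Central 3, Coastal 14

Standard divisor: 25167 ÷ 38 ≈ 662.289.
Standard quotas: North 3.9605, South 12.1110, East 2.6137, West 2.7435, Central 2.9504, Coastal 13.6209.
Lower quotas: North 3, South 12, East 2, West 2, Central 2, Coastal 13 (sum 34, leaving 4 seats).
Remainders in descending order: North 0.9605, Central 0.9504, West 0.7435, Coastal 0.6209, East 0.6137, South 0.1110.
The surplus seats go to North, Central, West, Coastal.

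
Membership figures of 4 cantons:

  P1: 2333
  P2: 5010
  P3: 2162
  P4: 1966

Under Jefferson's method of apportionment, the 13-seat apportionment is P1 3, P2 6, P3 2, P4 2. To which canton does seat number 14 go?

P3

Priority for the next seat is population ÷ (current seats + 1).
Priorities: P1 583.250, P2 715.714, P3 720.667, P4 655.333.
Highest priority: P3.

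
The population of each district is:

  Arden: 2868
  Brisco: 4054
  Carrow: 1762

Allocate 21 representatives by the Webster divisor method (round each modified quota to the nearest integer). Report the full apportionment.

Arden=7; Brisco=10; Carrow=4

Standard divisor 8684/21 ≈ 413.524; standard quotas: Arden 6.936, Brisco 9.804, Carrow 4.261.
Rounding to the nearest integer gives Arden 7, Brisco 10, Carrow 4 — total 21, matching the house size, so no adjustment is needed.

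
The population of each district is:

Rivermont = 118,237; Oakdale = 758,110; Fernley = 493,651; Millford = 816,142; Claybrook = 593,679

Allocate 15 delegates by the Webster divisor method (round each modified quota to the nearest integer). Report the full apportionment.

Standard divisor 2779819/15 ≈ 185321.267; standard quotas: Rivermont 0.638, Oakdale 4.091, Fernley 2.664, Millford 4.404, Claybrook 3.204.
Rounding to the nearest integer gives Rivermont 1, Oakdale 4, Fernley 3, Millford 4, Claybrook 3 — total 15, matching the house size, so no adjustment is needed.

Rivermont 1, Oakdale 4, Fernley 3, Millford 4, Claybrook 3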